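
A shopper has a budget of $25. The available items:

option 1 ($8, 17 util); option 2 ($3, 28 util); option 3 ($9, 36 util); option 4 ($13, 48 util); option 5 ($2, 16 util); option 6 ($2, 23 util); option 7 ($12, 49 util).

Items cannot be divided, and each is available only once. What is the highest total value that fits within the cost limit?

Check high-value combinations within $25:
- option 3+option 5+option 6+option 7: cost 9+2+2+12=25, value 36+16+23+49=124
- option 1+option 2+option 3+option 5+option 6: cost 8+3+9+2+2=24, value 17+28+36+16+23=120
- option 1+option 2+option 6+option 7: cost 8+3+2+12=25, value 17+28+23+49=117
- option 2+option 5+option 6+option 7: cost 3+2+2+12=19, value 28+16+23+49=116
- option 2+option 4+option 5+option 6: cost 3+13+2+2=20, value 28+48+16+23=115
Best: 124 util.

124 util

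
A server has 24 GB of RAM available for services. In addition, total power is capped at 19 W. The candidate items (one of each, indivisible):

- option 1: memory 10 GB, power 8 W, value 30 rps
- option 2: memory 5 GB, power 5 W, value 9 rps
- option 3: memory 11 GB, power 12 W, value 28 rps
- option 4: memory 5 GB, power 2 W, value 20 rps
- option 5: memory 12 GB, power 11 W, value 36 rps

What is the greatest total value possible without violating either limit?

66 rps

Feasible sets respecting both limits:
- option 1+option 5: memory 22, power 19, value 66
- option 2+option 4+option 5: memory 22, power 18, value 65
- option 1+option 2+option 4: memory 20, power 15, value 59
- option 2+option 3+option 4: memory 21, power 19, value 57
Best: 66 rps.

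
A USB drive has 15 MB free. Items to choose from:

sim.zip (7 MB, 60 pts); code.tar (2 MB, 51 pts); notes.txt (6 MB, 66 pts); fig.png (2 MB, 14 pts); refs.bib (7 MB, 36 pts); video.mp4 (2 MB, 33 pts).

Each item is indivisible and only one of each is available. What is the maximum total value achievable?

This is a 0/1 knapsack; check combinations near the capacity.
- sim.zip+code.tar+notes.txt: size 7+2+6=15, value 60+51+66=177
- code.tar+notes.txt+fig.png+video.mp4: size 2+6+2+2=12, value 51+66+14+33=164
- sim.zip+notes.txt+video.mp4: size 7+6+2=15, value 60+66+33=159
Best: 177 pts.

177 pts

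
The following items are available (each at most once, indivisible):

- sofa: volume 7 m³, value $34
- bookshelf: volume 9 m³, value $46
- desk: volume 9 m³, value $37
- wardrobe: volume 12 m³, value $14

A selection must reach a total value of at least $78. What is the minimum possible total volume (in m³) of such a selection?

Subsets with value ≥ 78, sorted by total volume:
- sofa+bookshelf: volume 16, value 80
- bookshelf+desk: volume 18, value 83
- sofa+bookshelf+desk: volume 25, value 117
Minimum volume: 16 m³.

16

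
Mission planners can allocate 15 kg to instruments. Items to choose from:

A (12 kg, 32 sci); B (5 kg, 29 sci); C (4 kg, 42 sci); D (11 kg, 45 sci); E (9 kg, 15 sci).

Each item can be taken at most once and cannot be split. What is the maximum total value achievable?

87 sci

Check high-value combinations within 15 kg:
- C+D: mass 4+11=15, value 42+45=87
- B+C: mass 5+4=9, value 29+42=71
- C+E: mass 4+9=13, value 42+15=57
- D: mass 11, value 45
Best: 87 sci.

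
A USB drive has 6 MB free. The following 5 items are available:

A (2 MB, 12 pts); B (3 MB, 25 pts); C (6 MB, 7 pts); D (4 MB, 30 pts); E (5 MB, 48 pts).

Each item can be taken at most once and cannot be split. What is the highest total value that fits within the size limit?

Check high-value combinations within 6 MB:
- E: size 5, value 48
- A+D: size 2+4=6, value 12+30=42
- A+B: size 2+3=5, value 12+25=37
- D: size 4, value 30
- B: size 3, value 25
Best: 48 pts.

48 pts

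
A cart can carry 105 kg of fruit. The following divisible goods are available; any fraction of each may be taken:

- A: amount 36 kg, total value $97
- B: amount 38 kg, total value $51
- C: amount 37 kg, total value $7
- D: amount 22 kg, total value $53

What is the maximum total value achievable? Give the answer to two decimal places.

202.70

Take in order of value per unit:
- A (97/36 per unit): all 36 → value 97, running total 97.00
- D (53/22 per unit): all 22 → value 53, running total 150.00
- B (51/38 per unit): all 38 → value 51, running total 201.00
- C (7/37 per unit): 9 of 37 → value 9×7/37 = 1.7027, running total 202.70
Total 202.70.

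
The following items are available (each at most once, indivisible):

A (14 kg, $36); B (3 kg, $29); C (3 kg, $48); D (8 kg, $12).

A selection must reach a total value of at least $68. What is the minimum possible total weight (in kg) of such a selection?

6

Subsets with value ≥ 68, sorted by total weight:
- B+C: weight 6, value 77
- B+C+D: weight 14, value 89
Minimum weight: 6 kg.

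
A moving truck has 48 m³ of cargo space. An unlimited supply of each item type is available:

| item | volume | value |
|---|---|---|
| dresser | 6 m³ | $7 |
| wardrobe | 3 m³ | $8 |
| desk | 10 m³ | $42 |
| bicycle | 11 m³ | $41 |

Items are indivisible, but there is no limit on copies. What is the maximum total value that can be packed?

$184

Best value-per-unit is desk at 42/10; filling with it alone gives 4×42 = 168.
Optimal mix: 2×wardrobe + 4×desk → volume 46, value 184.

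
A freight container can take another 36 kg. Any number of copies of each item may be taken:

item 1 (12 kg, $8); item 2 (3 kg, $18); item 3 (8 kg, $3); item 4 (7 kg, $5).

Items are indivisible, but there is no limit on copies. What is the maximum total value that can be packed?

Best value-per-unit is item 2 at 18/3, and filling with it alone uses weight 12×3=36. No mix of the others beats 12×18 = 216.

$216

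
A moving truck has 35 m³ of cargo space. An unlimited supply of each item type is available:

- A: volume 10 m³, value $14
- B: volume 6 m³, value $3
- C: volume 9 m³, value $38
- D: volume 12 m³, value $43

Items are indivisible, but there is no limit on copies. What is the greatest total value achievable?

$124

Best value-per-unit is C at 38/9; filling with it alone gives 3×38 = 114.
Optimal mix: 1×C + 2×D → volume 33, value 124.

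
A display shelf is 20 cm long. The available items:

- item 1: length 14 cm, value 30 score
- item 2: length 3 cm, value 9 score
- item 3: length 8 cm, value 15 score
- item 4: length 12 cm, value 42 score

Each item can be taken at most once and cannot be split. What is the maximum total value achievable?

This is a 0/1 knapsack; check combinations near the capacity.
- item 3+item 4: length 8+12=20, value 15+42=57
- item 2+item 4: length 3+12=15, value 9+42=51
- item 4: length 12, value 42
Best: 57 score.

57 score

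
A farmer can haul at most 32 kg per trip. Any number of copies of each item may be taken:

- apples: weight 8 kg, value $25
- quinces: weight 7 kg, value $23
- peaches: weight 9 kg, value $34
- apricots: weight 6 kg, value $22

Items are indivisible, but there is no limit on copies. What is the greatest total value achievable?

Best value-per-unit is peaches at 34/9; filling with it alone gives 3×34 = 102.
Optimal mix: 1×apples + 2×peaches + 1×apricots → weight 32, value 115.

$115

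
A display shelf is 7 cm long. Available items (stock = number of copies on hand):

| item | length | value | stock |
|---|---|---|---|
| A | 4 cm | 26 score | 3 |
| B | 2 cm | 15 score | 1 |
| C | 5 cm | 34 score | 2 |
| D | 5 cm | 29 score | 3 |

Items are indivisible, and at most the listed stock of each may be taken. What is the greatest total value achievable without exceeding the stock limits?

49 score

Top feasible selections:
- 1×B + 1×C: length 7, value 49
- 1×B + 1×D: length 7, value 44
Best: 49 score.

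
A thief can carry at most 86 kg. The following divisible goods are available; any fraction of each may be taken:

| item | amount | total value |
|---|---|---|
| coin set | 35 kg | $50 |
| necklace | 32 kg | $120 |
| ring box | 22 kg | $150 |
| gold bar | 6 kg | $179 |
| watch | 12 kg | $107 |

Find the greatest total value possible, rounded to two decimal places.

Take in order of value per unit:
- gold bar (179/6 per unit): all 6 → value 179, running total 179.00
- watch (107/12 per unit): all 12 → value 107, running total 286.00
- ring box (150/22 per unit): all 22 → value 150, running total 436.00
- necklace (120/32 per unit): all 32 → value 120, running total 556.00
- coin set (50/35 per unit): 14 of 35 → value 14×50/35 = 20.0000, running total 576.00
Total 576.00.

576.00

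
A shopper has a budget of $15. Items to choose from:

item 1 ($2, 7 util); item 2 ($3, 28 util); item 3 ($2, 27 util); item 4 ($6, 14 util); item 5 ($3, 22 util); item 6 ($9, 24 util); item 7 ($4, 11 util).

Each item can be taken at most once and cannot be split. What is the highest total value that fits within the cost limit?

95 util

Check high-value combinations within $15:
- item 1+item 2+item 3+item 5+item 7: cost 2+3+2+3+4=14, value 7+28+27+22+11=95
- item 2+item 3+item 4+item 5: cost 3+2+6+3=14, value 28+27+14+22=91
- item 2+item 3+item 5+item 7: cost 3+2+3+4=12, value 28+27+22+11=88
- item 1+item 2+item 3+item 5: cost 2+3+2+3=10, value 7+28+27+22=84
- item 2+item 3+item 4+item 7: cost 3+2+6+4=15, value 28+27+14+11=80
Best: 95 util.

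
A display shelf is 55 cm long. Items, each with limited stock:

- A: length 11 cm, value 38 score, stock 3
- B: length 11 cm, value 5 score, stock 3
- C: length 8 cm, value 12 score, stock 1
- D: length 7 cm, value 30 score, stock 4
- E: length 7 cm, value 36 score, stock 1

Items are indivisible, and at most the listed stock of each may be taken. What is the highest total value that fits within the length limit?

Top feasible selections:
- 3×A + 2×D + 1×E: length 54, value 210
- 1×A + 1×C + 4×D + 1×E: length 54, value 206
Best: 210 score.

210 score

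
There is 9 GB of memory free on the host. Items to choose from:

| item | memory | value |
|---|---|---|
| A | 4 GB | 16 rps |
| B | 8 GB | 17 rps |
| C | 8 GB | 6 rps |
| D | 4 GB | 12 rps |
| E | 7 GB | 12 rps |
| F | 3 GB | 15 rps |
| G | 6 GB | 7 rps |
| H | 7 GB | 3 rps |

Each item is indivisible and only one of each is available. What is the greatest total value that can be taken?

Check high-value combinations within 9 GB:
- A+F: memory 4+3=7, value 16+15=31
- A+D: memory 4+4=8, value 16+12=28
- D+F: memory 4+3=7, value 12+15=27
- F+G: memory 3+6=9, value 15+7=22
- B: memory 8, value 17
Best: 31 rps.

31 rps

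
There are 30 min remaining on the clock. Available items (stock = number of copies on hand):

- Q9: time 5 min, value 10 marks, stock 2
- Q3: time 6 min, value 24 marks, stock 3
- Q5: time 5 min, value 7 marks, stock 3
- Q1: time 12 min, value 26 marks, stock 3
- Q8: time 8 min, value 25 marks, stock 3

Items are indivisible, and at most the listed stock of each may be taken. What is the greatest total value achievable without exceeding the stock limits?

99 marks

Top feasible selections:
- 1×Q3 + 3×Q8: time 30, value 99
- 2×Q3 + 2×Q8: time 28, value 98
Best: 99 marks.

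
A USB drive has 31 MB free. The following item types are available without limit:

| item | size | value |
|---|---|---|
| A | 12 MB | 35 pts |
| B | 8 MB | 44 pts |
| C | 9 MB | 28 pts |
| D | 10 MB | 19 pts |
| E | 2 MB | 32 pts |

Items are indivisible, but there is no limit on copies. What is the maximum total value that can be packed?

480 pts

Best value-per-unit is E at 32/2, and filling with it alone uses size 15×2=30. No mix of the others beats 15×32 = 480.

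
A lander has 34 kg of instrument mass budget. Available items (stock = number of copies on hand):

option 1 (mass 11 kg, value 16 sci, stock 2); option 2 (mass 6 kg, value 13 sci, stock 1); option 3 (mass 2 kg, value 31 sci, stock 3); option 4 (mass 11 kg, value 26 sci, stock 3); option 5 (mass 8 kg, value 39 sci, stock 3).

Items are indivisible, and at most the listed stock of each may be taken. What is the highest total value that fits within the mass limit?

Best selections within mass 34 and stock limits:
- 3×option 3 + 3×option 5: mass 30, value 210
- 3×option 3 + 1×option 4 + 2×option 5: mass 33, value 197
- 1×option 2 + 2×option 3 + 3×option 5: mass 34, value 192
Best: 210 sci.

210 sci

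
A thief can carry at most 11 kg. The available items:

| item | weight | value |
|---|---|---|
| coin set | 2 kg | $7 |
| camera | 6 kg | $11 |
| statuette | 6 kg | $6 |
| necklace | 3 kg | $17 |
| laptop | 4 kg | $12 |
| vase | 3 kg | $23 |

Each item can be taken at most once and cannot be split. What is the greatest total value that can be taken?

This is a 0/1 knapsack; check combinations near the capacity.
- necklace+laptop+vase: weight 3+4+3=10, value 17+12+23=52
- coin set+necklace+vase: weight 2+3+3=8, value 7+17+23=47
- coin set+laptop+vase: weight 2+4+3=9, value 7+12+23=42
- coin set+camera+vase: weight 2+6+3=11, value 7+11+23=41
Best: $52.

$52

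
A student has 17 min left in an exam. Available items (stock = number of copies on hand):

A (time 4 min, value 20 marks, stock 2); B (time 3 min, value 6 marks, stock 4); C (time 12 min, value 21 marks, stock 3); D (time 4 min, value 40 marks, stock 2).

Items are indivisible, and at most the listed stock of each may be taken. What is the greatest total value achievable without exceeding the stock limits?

120 marks

Top feasible selections:
- 2×A + 2×D: time 16, value 120
- 1×A + 1×B + 2×D: time 15, value 106
- 1×A + 2×D: time 12, value 100
Best: 120 marks.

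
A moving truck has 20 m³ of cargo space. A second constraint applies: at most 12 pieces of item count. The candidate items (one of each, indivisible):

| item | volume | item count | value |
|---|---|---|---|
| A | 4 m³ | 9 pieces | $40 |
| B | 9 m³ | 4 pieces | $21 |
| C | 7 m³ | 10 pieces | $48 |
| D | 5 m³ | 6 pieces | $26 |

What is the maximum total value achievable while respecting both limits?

$48

Feasible sets respecting both limits:
- C: volume 7, item count 10, value 48
- B+D: volume 14, item count 10, value 47
- A: volume 4, item count 9, value 40
- D: volume 5, item count 6, value 26
Best: $48.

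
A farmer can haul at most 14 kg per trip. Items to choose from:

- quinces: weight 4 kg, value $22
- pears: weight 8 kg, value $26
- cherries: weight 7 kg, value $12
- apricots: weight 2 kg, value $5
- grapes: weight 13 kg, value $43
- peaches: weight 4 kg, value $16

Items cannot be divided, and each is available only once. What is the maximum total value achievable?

Check high-value combinations within 14 kg:
- quinces+pears+apricots: weight 4+8+2=14, value 22+26+5=53
- quinces+pears: weight 4+8=12, value 22+26=48
- pears+apricots+peaches: weight 8+2+4=14, value 26+5+16=47
- quinces+apricots+peaches: weight 4+2+4=10, value 22+5+16=43
- grapes: weight 13, value 43
Best: $53.

$53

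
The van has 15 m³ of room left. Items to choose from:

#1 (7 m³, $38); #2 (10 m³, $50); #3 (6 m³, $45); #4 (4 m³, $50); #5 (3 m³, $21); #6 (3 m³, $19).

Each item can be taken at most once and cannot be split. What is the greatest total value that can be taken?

Check high-value combinations within 15 m³:
- #3+#4+#5: volume 6+4+3=13, value 45+50+21=116
- #3+#4+#6: volume 6+4+3=13, value 45+50+19=114
- #1+#4+#5: volume 7+4+3=14, value 38+50+21=109
- #1+#4+#6: volume 7+4+3=14, value 38+50+19=107
Best: $116.

$116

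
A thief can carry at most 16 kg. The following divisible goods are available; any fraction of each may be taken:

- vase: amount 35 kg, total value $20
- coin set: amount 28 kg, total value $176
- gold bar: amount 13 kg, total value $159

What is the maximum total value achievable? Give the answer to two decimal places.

Take in order of value per unit:
- gold bar (159/13 per unit): all 13 → value 159, running total 159.00
- coin set (176/28 per unit): 3 of 28 → value 3×176/28 = 18.8571, running total 177.86
Total 177.86.

177.86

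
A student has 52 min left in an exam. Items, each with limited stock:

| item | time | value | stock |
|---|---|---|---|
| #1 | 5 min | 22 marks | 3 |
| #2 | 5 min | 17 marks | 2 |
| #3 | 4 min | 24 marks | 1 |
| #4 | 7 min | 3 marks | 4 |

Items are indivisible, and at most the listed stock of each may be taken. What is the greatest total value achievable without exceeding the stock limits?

Best selections within time 52 and stock limits:
- 3×#1 + 2×#2 + 1×#3 + 3×#4: time 50, value 133
- 3×#1 + 2×#2 + 1×#3 + 2×#4: time 43, value 130
- 3×#1 + 2×#2 + 1×#3 + 1×#4: time 36, value 127
Best: 133 marks.

133 marks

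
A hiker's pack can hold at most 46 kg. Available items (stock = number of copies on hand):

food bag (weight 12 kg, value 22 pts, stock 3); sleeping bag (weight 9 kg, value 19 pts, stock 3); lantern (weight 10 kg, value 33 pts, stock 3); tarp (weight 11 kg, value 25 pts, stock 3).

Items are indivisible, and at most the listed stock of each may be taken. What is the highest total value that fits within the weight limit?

Top feasible selections:
- 3×lantern + 1×tarp: weight 41, value 124
- 1×food bag + 3×lantern: weight 42, value 121
- 1×sleeping bag + 3×lantern: weight 39, value 118
Best: 124 pts.

124 pts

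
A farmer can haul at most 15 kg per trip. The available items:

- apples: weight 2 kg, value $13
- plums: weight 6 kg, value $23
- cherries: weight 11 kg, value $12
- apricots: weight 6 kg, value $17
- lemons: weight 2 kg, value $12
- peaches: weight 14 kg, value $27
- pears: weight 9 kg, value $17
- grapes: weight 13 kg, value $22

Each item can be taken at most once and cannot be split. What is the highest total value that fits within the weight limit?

$53

This is a 0/1 knapsack; check combinations near the capacity.
- apples+plums+apricots: weight 2+6+6=14, value 13+23+17=53
- plums+apricots+lemons: weight 6+6+2=14, value 23+17+12=52
- apples+plums+lemons: weight 2+6+2=10, value 13+23+12=48
Best: $53.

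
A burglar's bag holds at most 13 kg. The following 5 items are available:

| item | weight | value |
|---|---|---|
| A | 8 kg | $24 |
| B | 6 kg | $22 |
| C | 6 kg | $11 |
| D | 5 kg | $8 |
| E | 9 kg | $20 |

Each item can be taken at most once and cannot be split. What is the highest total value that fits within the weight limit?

This is a 0/1 knapsack; check combinations near the capacity.
- B+C: weight 6+6=12, value 22+11=33
- A+D: weight 8+5=13, value 24+8=32
- B+D: weight 6+5=11, value 22+8=30
Best: $33.

$33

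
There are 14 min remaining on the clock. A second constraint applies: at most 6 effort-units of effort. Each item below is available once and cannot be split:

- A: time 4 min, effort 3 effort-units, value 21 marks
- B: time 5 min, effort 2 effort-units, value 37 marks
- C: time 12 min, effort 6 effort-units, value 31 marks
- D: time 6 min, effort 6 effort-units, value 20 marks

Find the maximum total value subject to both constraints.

58 marks

Feasible sets respecting both limits:
- A+B: time 9, effort 5, value 58
- B: time 5, effort 2, value 37
- C: time 12, effort 6, value 31
- A: time 4, effort 3, value 21
Best: 58 marks.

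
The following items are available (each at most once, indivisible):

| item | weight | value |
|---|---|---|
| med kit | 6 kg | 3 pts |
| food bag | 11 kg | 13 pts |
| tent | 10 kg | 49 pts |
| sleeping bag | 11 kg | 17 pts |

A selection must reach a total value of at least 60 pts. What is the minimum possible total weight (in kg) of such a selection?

21

Subsets with value ≥ 60, sorted by total weight:
- tent+sleeping bag: weight 21, value 66
- food bag+tent: weight 21, value 62
- med kit+tent+sleeping bag: weight 27, value 69
- med kit+food bag+tent: weight 27, value 65
Minimum weight: 21 kg.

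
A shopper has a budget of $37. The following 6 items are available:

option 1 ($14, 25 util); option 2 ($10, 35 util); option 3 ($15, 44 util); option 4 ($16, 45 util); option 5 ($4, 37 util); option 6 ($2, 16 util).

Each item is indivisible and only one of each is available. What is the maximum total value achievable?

142 util

Check high-value combinations within $37:
- option 3+option 4+option 5+option 6: cost 15+16+4+2=37, value 44+45+37+16=142
- option 2+option 4+option 5+option 6: cost 10+16+4+2=32, value 35+45+37+16=133
- option 2+option 3+option 5+option 6: cost 10+15+4+2=31, value 35+44+37+16=132
Best: 142 util.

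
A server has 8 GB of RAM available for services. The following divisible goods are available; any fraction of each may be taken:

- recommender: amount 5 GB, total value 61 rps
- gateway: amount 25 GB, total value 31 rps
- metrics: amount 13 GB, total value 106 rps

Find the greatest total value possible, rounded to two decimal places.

85.46

Take in order of value per unit:
- recommender (61/5 per unit): all 5 → value 61, running total 61.00
- metrics (106/13 per unit): 3 of 13 → value 3×106/13 = 24.4615, running total 85.46
Total 85.46.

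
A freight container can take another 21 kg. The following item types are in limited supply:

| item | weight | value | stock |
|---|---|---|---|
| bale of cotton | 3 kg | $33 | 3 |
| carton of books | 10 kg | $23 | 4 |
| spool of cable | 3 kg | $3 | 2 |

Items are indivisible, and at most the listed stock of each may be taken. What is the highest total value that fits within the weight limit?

Best selections within weight 21 and stock limits:
- 3×bale of cotton + 1×carton of books: weight 19, value 122
- 3×bale of cotton + 2×spool of cable: weight 15, value 105
- 3×bale of cotton + 1×spool of cable: weight 12, value 102
Best: $122.

$122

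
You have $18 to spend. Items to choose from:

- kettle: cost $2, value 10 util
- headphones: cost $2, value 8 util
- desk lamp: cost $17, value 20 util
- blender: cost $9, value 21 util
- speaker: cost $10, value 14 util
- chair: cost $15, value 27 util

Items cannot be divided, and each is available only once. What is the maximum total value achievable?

39 util

Check high-value combinations within $18:
- kettle+headphones+blender: cost 2+2+9=13, value 10+8+21=39
- kettle+chair: cost 2+15=17, value 10+27=37
- headphones+chair: cost 2+15=17, value 8+27=35
Best: 39 util.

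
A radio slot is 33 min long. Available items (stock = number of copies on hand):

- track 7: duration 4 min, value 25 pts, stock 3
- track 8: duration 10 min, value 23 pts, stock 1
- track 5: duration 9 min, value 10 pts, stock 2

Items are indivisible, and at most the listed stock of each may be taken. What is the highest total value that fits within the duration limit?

Top feasible selections:
- 3×track 7 + 1×track 8 + 1×track 5: duration 31, value 108
- 3×track 7 + 1×track 8: duration 22, value 98
- 3×track 7 + 2×track 5: duration 30, value 95
Best: 108 pts.

108 pts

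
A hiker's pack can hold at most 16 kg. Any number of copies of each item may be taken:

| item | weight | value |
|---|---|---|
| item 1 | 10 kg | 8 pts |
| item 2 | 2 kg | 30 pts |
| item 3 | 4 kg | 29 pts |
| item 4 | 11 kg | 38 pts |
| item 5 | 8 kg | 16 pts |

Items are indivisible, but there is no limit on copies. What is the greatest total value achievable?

Best value-per-unit is item 2 at 30/2, and filling with it alone uses weight 8×2=16. No mix of the others beats 8×30 = 240.

240 pts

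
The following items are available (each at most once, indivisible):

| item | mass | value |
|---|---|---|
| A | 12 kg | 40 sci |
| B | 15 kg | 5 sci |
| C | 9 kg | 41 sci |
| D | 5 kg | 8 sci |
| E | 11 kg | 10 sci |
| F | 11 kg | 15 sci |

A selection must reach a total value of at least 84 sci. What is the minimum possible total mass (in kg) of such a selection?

26

Subsets with value ≥ 84, sorted by total mass:
- A+C+D: mass 26, value 89
- A+C+F: mass 32, value 96
Minimum mass: 26 kg.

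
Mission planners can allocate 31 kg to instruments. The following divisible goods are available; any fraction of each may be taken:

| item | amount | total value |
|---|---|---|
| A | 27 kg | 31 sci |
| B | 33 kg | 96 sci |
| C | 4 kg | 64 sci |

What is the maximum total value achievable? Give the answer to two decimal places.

142.55

Take in order of value per unit:
- C (64/4 per unit): all 4 → value 64, running total 64.00
- B (96/33 per unit): 27 of 33 → value 27×96/33 = 78.5455, running total 142.55
Total 142.55.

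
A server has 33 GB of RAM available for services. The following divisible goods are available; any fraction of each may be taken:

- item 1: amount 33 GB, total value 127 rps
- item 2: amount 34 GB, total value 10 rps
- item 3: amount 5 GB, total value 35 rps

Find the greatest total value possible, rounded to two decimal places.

Take in order of value per unit:
- item 3 (35/5 per unit): all 5 → value 35, running total 35.00
- item 1 (127/33 per unit): 28 of 33 → value 28×127/33 = 107.7576, running total 142.76
Total 142.76.

142.76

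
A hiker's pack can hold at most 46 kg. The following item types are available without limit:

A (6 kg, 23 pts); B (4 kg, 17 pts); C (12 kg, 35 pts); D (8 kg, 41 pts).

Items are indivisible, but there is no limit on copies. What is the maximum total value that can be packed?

Best value-per-unit is D at 41/8; filling with it alone gives 5×41 = 205.
Optimal mix: 1×A + 5×D → weight 46, value 228.

228 pts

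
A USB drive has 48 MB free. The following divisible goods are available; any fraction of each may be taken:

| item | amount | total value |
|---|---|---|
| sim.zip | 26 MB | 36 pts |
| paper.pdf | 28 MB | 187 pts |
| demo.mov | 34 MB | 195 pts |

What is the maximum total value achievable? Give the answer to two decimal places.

Take in order of value per unit:
- paper.pdf (187/28 per unit): all 28 → value 187, running total 187.00
- demo.mov (195/34 per unit): 20 of 34 → value 20×195/34 = 114.7059, running total 301.71
Total 301.71.

301.71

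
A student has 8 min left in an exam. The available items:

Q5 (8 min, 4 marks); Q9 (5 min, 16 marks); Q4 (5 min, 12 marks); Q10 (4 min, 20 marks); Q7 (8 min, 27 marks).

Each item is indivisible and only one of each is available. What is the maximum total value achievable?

Check high-value combinations within 8 min:
- Q7: time 8, value 27
- Q10: time 4, value 20
- Q9: time 5, value 16
Best: 27 marks.

27 marks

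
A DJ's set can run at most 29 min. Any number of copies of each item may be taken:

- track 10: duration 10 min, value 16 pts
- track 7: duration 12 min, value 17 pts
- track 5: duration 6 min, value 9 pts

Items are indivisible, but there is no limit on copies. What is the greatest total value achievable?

43 pts

Best value-per-unit is track 10 at 16/10; filling with it alone gives 2×16 = 32.
Optimal mix: 1×track 10 + 3×track 5 → duration 28, value 43.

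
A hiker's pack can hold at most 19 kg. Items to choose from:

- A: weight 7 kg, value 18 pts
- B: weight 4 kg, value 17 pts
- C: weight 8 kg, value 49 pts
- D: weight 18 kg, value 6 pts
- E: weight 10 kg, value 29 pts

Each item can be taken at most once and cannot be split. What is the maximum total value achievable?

Check high-value combinations within 19 kg:
- A+B+C: weight 7+4+8=19, value 18+17+49=84
- C+E: weight 8+10=18, value 49+29=78
- A+C: weight 7+8=15, value 18+49=67
Best: 84 pts.

84 pts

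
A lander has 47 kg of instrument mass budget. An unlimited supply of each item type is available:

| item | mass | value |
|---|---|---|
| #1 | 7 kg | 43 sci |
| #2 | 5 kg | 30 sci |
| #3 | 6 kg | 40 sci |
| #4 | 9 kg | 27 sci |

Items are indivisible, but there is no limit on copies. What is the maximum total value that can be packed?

Best value-per-unit is #3 at 40/6; filling with it alone gives 7×40 = 280.
Optimal mix: 1×#2 + 7×#3 → mass 47, value 310.

310 sci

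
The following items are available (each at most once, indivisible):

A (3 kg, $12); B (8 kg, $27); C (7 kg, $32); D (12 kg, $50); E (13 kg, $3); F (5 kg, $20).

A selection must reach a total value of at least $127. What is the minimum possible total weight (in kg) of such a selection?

32

Subsets with value ≥ 127, sorted by total weight:
- B+C+D+F: weight 32, value 129
- A+B+C+D+F: weight 35, value 141
- B+C+D+E+F: weight 45, value 132
Minimum weight: 32 kg.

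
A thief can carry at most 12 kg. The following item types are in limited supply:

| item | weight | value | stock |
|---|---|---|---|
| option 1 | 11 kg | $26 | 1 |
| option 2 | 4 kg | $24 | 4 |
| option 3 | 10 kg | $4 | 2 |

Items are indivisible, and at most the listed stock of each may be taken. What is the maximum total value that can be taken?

$72

Best selections within weight 12 and stock limits:
- 3×option 2: weight 12, value 72
- 2×option 2: weight 8, value 48
- 1×option 1: weight 11, value 26
- 1×option 2: weight 4, value 24
Best: $72.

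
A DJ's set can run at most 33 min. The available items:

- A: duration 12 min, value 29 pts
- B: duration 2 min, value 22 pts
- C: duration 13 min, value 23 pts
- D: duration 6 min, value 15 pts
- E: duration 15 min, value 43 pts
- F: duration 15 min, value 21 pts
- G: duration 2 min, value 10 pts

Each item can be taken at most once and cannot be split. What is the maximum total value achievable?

104 pts

Check high-value combinations within 33 min:
- A+B+E+G: duration 12+2+15+2=31, value 29+22+43+10=104
- B+C+E+G: duration 2+13+15+2=32, value 22+23+43+10=98
- A+B+E: duration 12+2+15=29, value 29+22+43=94
- B+D+E+G: duration 2+6+15+2=25, value 22+15+43+10=90
- A+B+C+D: duration 12+2+13+6=33, value 29+22+23+15=89
Best: 104 pts.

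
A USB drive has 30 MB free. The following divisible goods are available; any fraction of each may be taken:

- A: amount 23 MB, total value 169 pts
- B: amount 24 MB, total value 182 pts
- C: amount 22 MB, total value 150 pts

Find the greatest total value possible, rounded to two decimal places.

226.09

Take in order of value per unit:
- B (182/24 per unit): all 24 → value 182, running total 182.00
- A (169/23 per unit): 6 of 23 → value 6×169/23 = 44.0870, running total 226.09
Total 226.09.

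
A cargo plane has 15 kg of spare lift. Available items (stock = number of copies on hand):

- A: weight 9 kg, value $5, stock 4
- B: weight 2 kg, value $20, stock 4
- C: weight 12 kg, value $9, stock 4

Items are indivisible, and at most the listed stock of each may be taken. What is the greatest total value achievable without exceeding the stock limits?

$80

Best selections within weight 15 and stock limits:
- 4×B: weight 8, value 80
- 1×A + 3×B: weight 15, value 65
- 3×B: weight 6, value 60
Best: $80.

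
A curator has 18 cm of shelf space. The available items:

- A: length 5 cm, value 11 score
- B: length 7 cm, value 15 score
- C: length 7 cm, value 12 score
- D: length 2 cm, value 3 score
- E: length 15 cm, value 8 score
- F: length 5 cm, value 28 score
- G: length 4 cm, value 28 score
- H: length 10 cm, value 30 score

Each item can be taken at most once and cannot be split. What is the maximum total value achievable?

This is a 0/1 knapsack; check combinations near the capacity.
- B+D+F+G: length 7+2+5+4=18, value 15+3+28+28=74
- B+F+G: length 7+5+4=16, value 15+28+28=71
- C+D+F+G: length 7+2+5+4=18, value 12+3+28+28=71
Best: 74 score.

74 score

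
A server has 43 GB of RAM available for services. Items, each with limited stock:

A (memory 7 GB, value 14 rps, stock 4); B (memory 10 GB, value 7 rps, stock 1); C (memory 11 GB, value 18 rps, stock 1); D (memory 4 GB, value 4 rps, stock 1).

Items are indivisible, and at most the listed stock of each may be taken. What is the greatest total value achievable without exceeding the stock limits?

78 rps

Best selections within memory 43 and stock limits:
- 4×A + 1×C + 1×D: memory 43, value 78
- 4×A + 1×C: memory 39, value 74
- 3×A + 1×B + 1×C: memory 42, value 67
Best: 78 rps.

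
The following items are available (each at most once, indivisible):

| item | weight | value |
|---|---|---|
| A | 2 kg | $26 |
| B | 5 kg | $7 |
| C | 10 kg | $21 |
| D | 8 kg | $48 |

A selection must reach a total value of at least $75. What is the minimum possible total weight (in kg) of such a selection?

Subsets with value ≥ 75, sorted by total weight:
- A+B+D: weight 15, value 81
- A+C+D: weight 20, value 95
- B+C+D: weight 23, value 76
Minimum weight: 15 kg.

15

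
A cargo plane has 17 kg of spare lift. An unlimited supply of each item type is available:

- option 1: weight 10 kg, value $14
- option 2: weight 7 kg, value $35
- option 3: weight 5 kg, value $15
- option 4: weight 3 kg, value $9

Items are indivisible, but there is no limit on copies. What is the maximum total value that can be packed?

Best value-per-unit is option 2 at 35/7; filling with it alone gives 2×35 = 70.
Optimal mix: 2×option 2 + 1×option 4 → weight 17, value 79.

$79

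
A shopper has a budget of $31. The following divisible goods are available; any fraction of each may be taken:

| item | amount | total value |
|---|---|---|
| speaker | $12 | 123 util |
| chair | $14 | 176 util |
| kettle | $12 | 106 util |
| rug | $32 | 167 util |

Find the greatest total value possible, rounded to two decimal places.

343.17

Take in order of value per unit:
- chair (176/14 per unit): all 14 → value 176, running total 176.00
- speaker (123/12 per unit): all 12 → value 123, running total 299.00
- kettle (106/12 per unit): 5 of 12 → value 5×106/12 = 44.1667, running total 343.17
Total 343.17.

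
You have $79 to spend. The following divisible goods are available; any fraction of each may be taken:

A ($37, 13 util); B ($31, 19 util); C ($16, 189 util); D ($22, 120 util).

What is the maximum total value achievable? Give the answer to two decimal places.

331.51

Take in order of value per unit:
- C (189/16 per unit): all 16 → value 189, running total 189.00
- D (120/22 per unit): all 22 → value 120, running total 309.00
- B (19/31 per unit): all 31 → value 19, running total 328.00
- A (13/37 per unit): 10 of 37 → value 10×13/37 = 3.5135, running total 331.51
Total 331.51.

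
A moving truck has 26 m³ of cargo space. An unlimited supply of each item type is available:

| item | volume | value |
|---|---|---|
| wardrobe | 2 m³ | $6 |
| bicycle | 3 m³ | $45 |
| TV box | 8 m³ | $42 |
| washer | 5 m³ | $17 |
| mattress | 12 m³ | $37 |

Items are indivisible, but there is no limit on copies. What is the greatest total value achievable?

Best value-per-unit is bicycle at 45/3; filling with it alone gives 8×45 = 360.
Optimal mix: 1×wardrobe + 8×bicycle → volume 26, value 366.

$366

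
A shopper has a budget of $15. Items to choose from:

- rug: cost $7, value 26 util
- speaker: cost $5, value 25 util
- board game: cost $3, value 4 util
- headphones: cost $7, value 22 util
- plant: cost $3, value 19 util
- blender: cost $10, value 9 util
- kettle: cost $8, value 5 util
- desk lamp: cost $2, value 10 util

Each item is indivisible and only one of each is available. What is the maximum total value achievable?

70 util

Check high-value combinations within $15:
- rug+speaker+plant: cost 7+5+3=15, value 26+25+19=70
- speaker+headphones+plant: cost 5+7+3=15, value 25+22+19=66
- rug+speaker+desk lamp: cost 7+5+2=14, value 26+25+10=61
- rug+board game+plant+desk lamp: cost 7+3+3+2=15, value 26+4+19+10=59
Best: 70 util.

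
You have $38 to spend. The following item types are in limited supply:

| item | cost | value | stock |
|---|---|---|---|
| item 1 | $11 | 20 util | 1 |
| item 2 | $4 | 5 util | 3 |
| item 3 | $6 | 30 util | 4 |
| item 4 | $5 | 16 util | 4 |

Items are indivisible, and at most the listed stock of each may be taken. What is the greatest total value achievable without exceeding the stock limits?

157 util

Best selections within cost 38 and stock limits:
- 1×item 2 + 4×item 3 + 2×item 4: cost 38, value 157
- 3×item 3 + 4×item 4: cost 38, value 154
Best: 157 util.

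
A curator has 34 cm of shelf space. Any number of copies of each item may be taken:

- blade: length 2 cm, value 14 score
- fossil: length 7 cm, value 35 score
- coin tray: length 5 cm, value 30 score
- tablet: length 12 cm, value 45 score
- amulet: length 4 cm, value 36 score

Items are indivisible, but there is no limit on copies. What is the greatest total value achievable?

302 score

Best value-per-unit is amulet at 36/4; filling with it alone gives 8×36 = 288.
Optimal mix: 1×blade + 8×amulet → length 34, value 302.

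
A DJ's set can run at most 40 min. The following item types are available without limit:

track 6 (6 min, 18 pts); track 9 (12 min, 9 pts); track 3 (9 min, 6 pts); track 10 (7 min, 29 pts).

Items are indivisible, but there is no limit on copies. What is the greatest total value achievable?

152 pts

Best value-per-unit is track 10 at 29/7; filling with it alone gives 5×29 = 145.
Optimal mix: 2×track 6 + 4×track 10 → duration 40, value 152.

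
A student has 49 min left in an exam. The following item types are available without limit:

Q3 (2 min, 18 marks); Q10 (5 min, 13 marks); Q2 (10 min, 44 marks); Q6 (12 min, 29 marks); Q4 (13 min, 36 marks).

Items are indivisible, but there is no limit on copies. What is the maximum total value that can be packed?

432 marks

Best value-per-unit is Q3 at 18/2, and filling with it alone uses time 24×2=48. No mix of the others beats 24×18 = 432.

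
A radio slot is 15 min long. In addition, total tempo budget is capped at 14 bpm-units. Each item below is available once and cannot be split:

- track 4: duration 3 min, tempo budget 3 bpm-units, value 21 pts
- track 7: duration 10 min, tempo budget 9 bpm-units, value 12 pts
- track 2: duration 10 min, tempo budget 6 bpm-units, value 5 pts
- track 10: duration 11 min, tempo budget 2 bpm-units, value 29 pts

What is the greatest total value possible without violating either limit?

Feasible sets respecting both limits:
- track 4+track 10: duration 14, tempo budget 5, value 50
- track 4+track 7: duration 13, tempo budget 12, value 33
- track 10: duration 11, tempo budget 2, value 29
- track 4+track 2: duration 13, tempo budget 9, value 26
Best: 50 pts.

50 pts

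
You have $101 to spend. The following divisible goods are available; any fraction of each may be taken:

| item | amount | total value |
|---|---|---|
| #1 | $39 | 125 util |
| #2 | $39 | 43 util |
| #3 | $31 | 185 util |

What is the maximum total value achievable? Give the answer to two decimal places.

344.18

Take in order of value per unit:
- #3 (185/31 per unit): all 31 → value 185, running total 185.00
- #1 (125/39 per unit): all 39 → value 125, running total 310.00
- #2 (43/39 per unit): 31 of 39 → value 31×43/39 = 34.1795, running total 344.18
Total 344.18.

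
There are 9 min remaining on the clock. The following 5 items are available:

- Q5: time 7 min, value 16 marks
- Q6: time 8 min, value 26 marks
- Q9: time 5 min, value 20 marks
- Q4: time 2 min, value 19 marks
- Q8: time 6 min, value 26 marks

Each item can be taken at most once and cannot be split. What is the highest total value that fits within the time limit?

45 marks

This is a 0/1 knapsack; check combinations near the capacity.
- Q4+Q8: time 2+6=8, value 19+26=45
- Q9+Q4: time 5+2=7, value 20+19=39
- Q5+Q4: time 7+2=9, value 16+19=35
- Q8: time 6, value 26
Best: 45 marks.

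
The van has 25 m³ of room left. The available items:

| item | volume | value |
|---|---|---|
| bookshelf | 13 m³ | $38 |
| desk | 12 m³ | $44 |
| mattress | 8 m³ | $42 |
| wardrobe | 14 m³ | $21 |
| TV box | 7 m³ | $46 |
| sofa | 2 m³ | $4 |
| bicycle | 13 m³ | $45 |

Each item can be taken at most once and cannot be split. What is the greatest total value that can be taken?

$95

Check high-value combinations within 25 m³:
- TV box+sofa+bicycle: volume 7+2+13=22, value 46+4+45=95
- desk+TV box+sofa: volume 12+7+2=21, value 44+46+4=94
- mattress+TV box+sofa: volume 8+7+2=17, value 42+46+4=92
Best: $95.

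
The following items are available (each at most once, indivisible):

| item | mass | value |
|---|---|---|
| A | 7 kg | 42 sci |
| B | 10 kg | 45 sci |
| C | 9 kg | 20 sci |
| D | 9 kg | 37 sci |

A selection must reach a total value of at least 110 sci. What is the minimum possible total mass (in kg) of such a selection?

26

Subsets with value ≥ 110, sorted by total mass:
- A+B+D: mass 26, value 124
- A+B+C+D: mass 35, value 144
Minimum mass: 26 kg.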